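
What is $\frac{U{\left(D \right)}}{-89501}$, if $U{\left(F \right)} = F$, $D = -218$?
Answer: $\frac{218}{89501} \approx 0.0024357$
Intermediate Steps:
$\frac{U{\left(D \right)}}{-89501} = - \frac{218}{-89501} = \left(-218\right) \left(- \frac{1}{89501}\right) = \frac{218}{89501}$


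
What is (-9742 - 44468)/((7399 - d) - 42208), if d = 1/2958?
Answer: 160353180/102965023 ≈ 1.5574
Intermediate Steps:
d = 1/2958 ≈ 0.00033807
(-9742 - 44468)/((7399 - d) - 42208) = (-9742 - 44468)/((7399 - 1*1/2958) - 42208) = -54210/((7399 - 1/2958) - 42208) = -54210/(21886241/2958 - 42208) = -54210/(-102965023/2958) = -54210*(-2958/102965023) = 160353180/102965023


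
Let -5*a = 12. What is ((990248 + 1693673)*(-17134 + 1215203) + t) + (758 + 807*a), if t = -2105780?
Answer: 16077602207951/5 ≈ 3.2155e+12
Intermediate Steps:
a = -12/5 (a = -1/5*12 = -12/5 ≈ -2.4000)
((990248 + 1693673)*(-17134 + 1215203) + t) + (758 + 807*a) = ((990248 + 1693673)*(-17134 + 1215203) - 2105780) + (758 + 807*(-12/5)) = (2683921*1198069 - 2105780) + (758 - 9684/5) = (3215522548549 - 2105780) - 5894/5 = 3215520442769 - 5894/5 = 16077602207951/5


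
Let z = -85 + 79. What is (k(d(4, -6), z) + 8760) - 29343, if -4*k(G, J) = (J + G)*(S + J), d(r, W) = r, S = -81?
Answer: -41253/2 ≈ -20627.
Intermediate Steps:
z = -6
k(G, J) = -(-81 + J)*(G + J)/4 (k(G, J) = -(J + G)*(-81 + J)/4 = -(G + J)*(-81 + J)/4 = -(-81 + J)*(G + J)/4)
(k(d(4, -6), z) + 8760) - 29343 = ((-1/4*(-6)**2 + (81/4)*4 + (81/4)*(-6) - 1/4*4*(-6)) + 8760) - 29343 = ((-1/4*36 + 81 - 243/2 + 6) + 8760) - 29343 = ((-9 + 81 - 243/2 + 6) + 8760) - 29343 = (-87/2 + 8760) - 29343 = 17433/2 - 29343 = -41253/2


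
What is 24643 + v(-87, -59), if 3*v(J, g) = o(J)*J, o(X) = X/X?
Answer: 24614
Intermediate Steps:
o(X) = 1
v(J, g) = J/3 (v(J, g) = (1*J)/3 = J/3)
24643 + v(-87, -59) = 24643 + (1/3)*(-87) = 24643 - 29 = 24614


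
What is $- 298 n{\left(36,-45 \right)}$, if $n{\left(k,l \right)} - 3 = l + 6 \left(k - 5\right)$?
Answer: $-42912$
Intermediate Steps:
$n{\left(k,l \right)} = -27 + l + 6 k$ ($n{\left(k,l \right)} = 3 + \left(l + 6 \left(k - 5\right)\right) = 3 + \left(l + 6 \left(-5 + k\right)\right) = 3 + \left(l + \left(-30 + 6 k\right)\right) = 3 + \left(-30 + l + 6 k\right) = -27 + l + 6 k$)
$- 298 n{\left(36,-45 \right)} = - 298 \left(-27 - 45 + 6 \cdot 36\right) = - 298 \left(-27 - 45 + 216\right) = \left(-298\right) 144 = -42912$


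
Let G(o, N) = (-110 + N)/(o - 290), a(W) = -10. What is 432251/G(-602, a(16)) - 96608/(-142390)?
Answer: 1372525593371/427170 ≈ 3.2131e+6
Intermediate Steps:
G(o, N) = (-110 + N)/(-290 + o)
432251/G(-602, a(16)) - 96608/(-142390) = 432251/(((-110 - 10)/(-290 - 602))) - 96608/(-142390) = 432251/((-120/(-892))) - 96608*(-1/142390) = 432251/((-1/892*(-120))) + 48304/71195 = 432251/(30/223) + 48304/71195 = 432251*(223/30) + 48304/71195 = 96391973/30 + 48304/71195 = 1372525593371/427170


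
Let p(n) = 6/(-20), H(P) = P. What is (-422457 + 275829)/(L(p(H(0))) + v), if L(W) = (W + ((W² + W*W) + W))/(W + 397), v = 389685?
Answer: -484727730/1288233659 ≈ -0.37627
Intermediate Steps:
p(n) = -3/10 (p(n) = 6*(-1/20) = -3/10)
L(W) = (2*W + 2*W²)/(397 + W) (L(W) = (W + ((W² + W²) + W))/(397 + W) = (W + (2*W² + W))/(397 + W) = (W + (W + 2*W²))/(397 + W) = (2*W + 2*W²)/(397 + W))
(-422457 + 275829)/(L(p(H(0))) + v) = (-422457 + 275829)/(2*(-3/10)*(1 - 3/10)/(397 - 3/10) + 389685) = -146628/(2*(-3/10)*(7/10)/(3967/10) + 389685) = -146628/(2*(-3/10)*(10/3967)*(7/10) + 389685) = -146628/(-21/19835 + 389685) = -146628/7729401954/19835 = -146628*19835/7729401954 = -484727730/1288233659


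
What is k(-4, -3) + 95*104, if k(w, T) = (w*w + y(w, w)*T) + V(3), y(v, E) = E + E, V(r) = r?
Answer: 9923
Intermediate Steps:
y(v, E) = 2*E
k(w, T) = 3 + w² + 2*T*w (k(w, T) = (w*w + (2*w)*T) + 3 = (w² + 2*T*w) + 3 = 3 + w² + 2*T*w)
k(-4, -3) + 95*104 = (3 + (-4)² + 2*(-3)*(-4)) + 95*104 = (3 + 16 + 24) + 9880 = 43 + 9880 = 9923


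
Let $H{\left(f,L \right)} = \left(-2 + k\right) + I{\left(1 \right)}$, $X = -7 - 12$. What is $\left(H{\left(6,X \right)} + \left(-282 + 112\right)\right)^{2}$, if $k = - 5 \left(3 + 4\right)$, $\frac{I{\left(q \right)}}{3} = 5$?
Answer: $36864$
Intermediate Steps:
$I{\left(q \right)} = 15$ ($I{\left(q \right)} = 3 \cdot 5 = 15$)
$k = -35$ ($k = \left(-5\right) 7 = -35$)
$X = -19$
$H{\left(f,L \right)} = -22$ ($H{\left(f,L \right)} = \left(-2 - 35\right) + 15 = -37 + 15 = -22$)
$\left(H{\left(6,X \right)} + \left(-282 + 112\right)\right)^{2} = \left(-22 + \left(-282 + 112\right)\right)^{2} = \left(-22 - 170\right)^{2} = \left(-192\right)^{2} = 36864$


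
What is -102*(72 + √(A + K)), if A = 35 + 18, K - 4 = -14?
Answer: -7344 - 102*√43 ≈ -8012.9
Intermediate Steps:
K = -10 (K = 4 - 14 = -10)
A = 53
-102*(72 + √(A + K)) = -102*(72 + √(53 - 10)) = -102*(72 + √43) = -7344 - 102*√43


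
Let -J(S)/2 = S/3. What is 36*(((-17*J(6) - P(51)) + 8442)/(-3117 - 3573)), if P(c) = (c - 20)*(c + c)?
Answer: -32088/1115 ≈ -28.778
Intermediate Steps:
J(S) = -2*S/3
P(c) = 2*c*(-20 + c) (P(c) = (-20 + c)*(2*c) = 2*c*(-20 + c))
36*(((-17*J(6) - P(51)) + 8442)/(-3117 - 3573)) = 36*(((-(-34)*6/3 - 2*51*(-20 + 51)) + 8442)/(-3117 - 3573)) = 36*(((-17*(-4) - 2*51*31) + 8442)/(-6690)) = 36*(((68 - 1*3162) + 8442)*(-1/6690)) = 36*(((68 - 3162) + 8442)*(-1/6690)) = 36*((-3094 + 8442)*(-1/6690)) = 36*(5348*(-1/6690)) = 36*(-2674/3345) = -32088/1115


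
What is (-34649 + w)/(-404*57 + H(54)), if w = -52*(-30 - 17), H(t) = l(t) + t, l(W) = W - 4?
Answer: 32205/22924 ≈ 1.4049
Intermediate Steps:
l(W) = -4 + W
H(t) = -4 + 2*t (H(t) = (-4 + t) + t = -4 + 2*t)
w = 2444 (w = -52*(-47) = 2444)
(-34649 + w)/(-404*57 + H(54)) = (-34649 + 2444)/(-404*57 + (-4 + 2*54)) = -32205/(-23028 + (-4 + 108)) = -32205/(-23028 + 104) = -32205/(-22924) = -32205*(-1/22924) = 32205/22924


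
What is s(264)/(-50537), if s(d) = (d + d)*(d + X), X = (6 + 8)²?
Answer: -242880/50537 ≈ -4.8060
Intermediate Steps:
X = 196 (X = 14² = 196)
s(d) = 2*d*(196 + d) (s(d) = (d + d)*(d + 196) = (2*d)*(196 + d) = 2*d*(196 + d))
s(264)/(-50537) = (2*264*(196 + 264))/(-50537) = (2*264*460)*(-1/50537) = 242880*(-1/50537) = -242880/50537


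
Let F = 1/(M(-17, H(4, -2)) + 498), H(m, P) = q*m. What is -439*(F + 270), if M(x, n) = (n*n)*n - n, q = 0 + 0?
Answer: -59028379/498 ≈ -1.1853e+5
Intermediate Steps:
q = 0
H(m, P) = 0 (H(m, P) = 0*m = 0)
M(x, n) = n**3 - n (M(x, n) = n**2*n - n = n**3 - n)
F = 1/498 (F = 1/((0**3 - 1*0) + 498) = 1/((0 + 0) + 498) = 1/(0 + 498) = 1/498 ≈ 0.0020080)
-439*(F + 270) = -439*(1/498 + 270) = -439*134461/498 = -59028379/498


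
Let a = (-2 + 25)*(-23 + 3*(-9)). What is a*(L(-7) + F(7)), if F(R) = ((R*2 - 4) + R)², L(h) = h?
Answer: -324300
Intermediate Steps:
F(R) = (-4 + 3*R)² (F(R) = ((2*R - 4) + R)² = ((-4 + 2*R) + R)² = (-4 + 3*R)²)
a = -1150 (a = 23*(-23 - 27) = 23*(-50) = -1150)
a*(L(-7) + F(7)) = -1150*(-7 + (-4 + 3*7)²) = -1150*(-7 + (-4 + 21)²) = -1150*(-7 + 17²) = -1150*(-7 + 289) = -1150*282 = -324300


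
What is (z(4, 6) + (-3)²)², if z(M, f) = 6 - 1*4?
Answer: 121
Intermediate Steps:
z(M, f) = 2 (z(M, f) = 6 - 4 = 2)
(z(4, 6) + (-3)²)² = (2 + (-3)²)² = (2 + 9)² = 11² = 121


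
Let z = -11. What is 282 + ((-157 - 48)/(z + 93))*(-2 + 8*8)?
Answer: 127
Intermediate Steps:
282 + ((-157 - 48)/(z + 93))*(-2 + 8*8) = 282 + ((-157 - 48)/(-11 + 93))*(-2 + 8*8) = 282 + (-205/82)*(-2 + 64) = 282 - 205*1/82*62 = 282 - 5/2*62 = 282 - 155 = 127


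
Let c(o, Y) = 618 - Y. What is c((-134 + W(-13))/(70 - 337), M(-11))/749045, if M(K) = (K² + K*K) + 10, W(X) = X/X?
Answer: 366/749045 ≈ 0.00048862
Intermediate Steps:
W(X) = 1
M(K) = 10 + 2*K² (M(K) = (K² + K²) + 10 = 2*K² + 10 = 10 + 2*K²)
c((-134 + W(-13))/(70 - 337), M(-11))/749045 = (618 - (10 + 2*(-11)²))/749045 = (618 - (10 + 2*121))*(1/749045) = (618 - (10 + 242))*(1/749045) = (618 - 1*252)*(1/749045) = (618 - 252)*(1/749045) = 366*(1/749045) = 366/749045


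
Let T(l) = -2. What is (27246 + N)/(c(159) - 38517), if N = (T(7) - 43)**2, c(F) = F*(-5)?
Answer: -9757/13104 ≈ -0.74458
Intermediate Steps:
c(F) = -5*F
N = 2025 (N = (-2 - 43)**2 = (-45)**2 = 2025)
(27246 + N)/(c(159) - 38517) = (27246 + 2025)/(-5*159 - 38517) = 29271/(-795 - 38517) = 29271/(-39312) = 29271*(-1/39312) = -9757/13104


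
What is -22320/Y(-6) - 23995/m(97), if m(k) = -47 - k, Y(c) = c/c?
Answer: -3190085/144 ≈ -22153.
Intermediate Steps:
Y(c) = 1
-22320/Y(-6) - 23995/m(97) = -22320/1 - 23995/(-47 - 1*97) = -22320*1 - 23995/(-47 - 97) = -22320 - 23995/(-144) = -22320 - 23995*(-1/144) = -22320 + 23995/144 = -3190085/144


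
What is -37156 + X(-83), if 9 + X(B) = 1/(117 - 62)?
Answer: -2044074/55 ≈ -37165.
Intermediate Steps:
X(B) = -494/55 (X(B) = -9 + 1/(117 - 62) = -9 + 1/55 = -494/55)
-37156 + X(-83) = -37156 - 494/55 = -2044074/55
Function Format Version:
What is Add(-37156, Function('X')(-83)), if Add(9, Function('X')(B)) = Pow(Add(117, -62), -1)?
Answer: Rational(-2044074, 55) ≈ -37165.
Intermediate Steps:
Function('X')(B) = Rational(-494, 55) (Function('X')(B) = Add(-9, Pow(Add(117, -62), -1)) = Add(-9, Pow(55, -1)) = Add(-9, Rational(1, 55)) = Rational(-494, 55))
Add(-37156, Function('X')(-83)) = Add(-37156, Rational(-494, 55)) = Rational(-2044074, 55)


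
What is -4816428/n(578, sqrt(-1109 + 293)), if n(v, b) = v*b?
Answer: 401369*I*sqrt(51)/9826 ≈ 291.71*I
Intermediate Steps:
n(v, b) = b*v
-4816428/n(578, sqrt(-1109 + 293)) = -4816428*1/(578*sqrt(-1109 + 293)) = -4816428*(-I*sqrt(51)/117912) = -(-401369)*I*sqrt(51)/9826 = 401369*I*sqrt(51)/9826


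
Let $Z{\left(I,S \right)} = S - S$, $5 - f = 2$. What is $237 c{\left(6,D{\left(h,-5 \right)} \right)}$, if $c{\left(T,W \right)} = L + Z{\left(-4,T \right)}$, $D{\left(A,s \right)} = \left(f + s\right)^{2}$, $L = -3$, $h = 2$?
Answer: $-711$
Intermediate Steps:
$f = 3$ ($f = 5 - 2 = 3$)
$Z{\left(I,S \right)} = 0$
$D{\left(A,s \right)} = \left(3 + s\right)^{2}$
$c{\left(T,W \right)} = -3$ ($c{\left(T,W \right)} = -3 + 0 = -3$)
$237 c{\left(6,D{\left(h,-5 \right)} \right)} = 237 \left(-3\right) = -711$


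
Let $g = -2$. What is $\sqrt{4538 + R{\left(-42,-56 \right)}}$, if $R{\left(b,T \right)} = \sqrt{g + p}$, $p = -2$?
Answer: $\sqrt{4538 + 2 i} \approx 67.365 + 0.015 i$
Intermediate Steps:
$R{\left(b,T \right)} = 2 i$ ($R{\left(b,T \right)} = \sqrt{-2 - 2} = \sqrt{-4} = 2 i$)
$\sqrt{4538 + R{\left(-42,-56 \right)}} = \sqrt{4538 + 2 i}$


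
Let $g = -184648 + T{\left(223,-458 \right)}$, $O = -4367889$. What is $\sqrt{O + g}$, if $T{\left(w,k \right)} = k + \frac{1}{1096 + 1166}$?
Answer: $\frac{i \sqrt{23296054546518}}{2262} \approx 2133.8 i$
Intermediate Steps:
$T{\left(w,k \right)} = \frac{1}{2262} + k$ ($T{\left(w,k \right)} = k + \frac{1}{2262} = \frac{1}{2262} + k$)
$g = - \frac{418709771}{2262}$ ($g = -184648 + \left(\frac{1}{2262} - 458\right) = -184648 - \frac{1035995}{2262} = - \frac{418709771}{2262} \approx -1.8511 \cdot 10^{5}$)
$\sqrt{O + g} = \sqrt{-4367889 - \frac{418709771}{2262}} = \sqrt{- \frac{10298874689}{2262}} = \frac{i \sqrt{23296054546518}}{2262}$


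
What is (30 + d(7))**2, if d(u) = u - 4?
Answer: 1089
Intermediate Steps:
d(u) = -4 + u
(30 + d(7))**2 = (30 + (-4 + 7))**2 = (30 + 3)**2 = 33**2 = 1089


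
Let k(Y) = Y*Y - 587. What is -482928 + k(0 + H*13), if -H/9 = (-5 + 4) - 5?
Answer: 9289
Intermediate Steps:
H = 54 (H = -9*((-5 + 4) - 5) = -9*(-1 - 5) = -9*(-6) = 54)
k(Y) = -587 + Y**2 (k(Y) = Y**2 - 587 = -587 + Y**2)
-482928 + k(0 + H*13) = -482928 + (-587 + (0 + 54*13)**2) = -482928 + (-587 + (0 + 702)**2) = -482928 + (-587 + 702**2) = -482928 + (-587 + 492804) = -482928 + 492217 = 9289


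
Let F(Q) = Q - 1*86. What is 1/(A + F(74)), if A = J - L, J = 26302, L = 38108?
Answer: -1/11818 ≈ -8.4617e-5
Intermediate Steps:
F(Q) = -86 + Q (F(Q) = Q - 86 = -86 + Q)
A = -11806 (A = 26302 - 1*38108 = 26302 - 38108 = -11806)
1/(A + F(74)) = 1/(-11806 + (-86 + 74)) = 1/(-11806 - 12) = 1/(-11818) = -1/11818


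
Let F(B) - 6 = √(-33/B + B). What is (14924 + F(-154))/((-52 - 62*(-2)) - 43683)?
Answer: -14930/43611 - I*√30142/610554 ≈ -0.34234 - 0.00028436*I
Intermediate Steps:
F(B) = 6 + √(B - 33/B) (F(B) = 6 + √(-33/B + B) = 6 + √(B - 33/B))
(14924 + F(-154))/((-52 - 62*(-2)) - 43683) = (14924 + (6 + √(-154 - 33/(-154))))/((-52 - 62*(-2)) - 43683) = (14924 + (6 + √(-154 - 33*(-1/154))))/((-52 + 124) - 43683) = (14924 + (6 + √(-154 + 3/14)))/(72 - 43683) = (14924 + (6 + √(-2153/14)))/(-43611) = (14924 + (6 + I*√30142/14))*(-1/43611) = (14930 + I*√30142/14)*(-1/43611) = -14930/43611 - I*√30142/610554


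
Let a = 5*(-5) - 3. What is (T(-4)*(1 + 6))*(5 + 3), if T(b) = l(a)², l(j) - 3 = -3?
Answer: 0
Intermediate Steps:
a = -28 (a = -25 - 3 = -28)
l(j) = 0 (l(j) = 3 - 3 = 0)
T(b) = 0 (T(b) = 0² = 0)
(T(-4)*(1 + 6))*(5 + 3) = (0*(1 + 6))*(5 + 3) = (0*7)*8 = 0*8 = 0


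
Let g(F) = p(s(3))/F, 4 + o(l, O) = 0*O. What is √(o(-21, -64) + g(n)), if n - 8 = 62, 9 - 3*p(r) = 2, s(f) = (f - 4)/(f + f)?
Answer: I*√3570/30 ≈ 1.9916*I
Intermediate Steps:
s(f) = (-4 + f)/(2*f) (s(f) = (-4 + f)/((2*f)) = (-4 + f)*(1/(2*f)) = (-4 + f)/(2*f))
p(r) = 7/3 (p(r) = 3 - ⅓*2 = 3 - ⅔ = 7/3)
n = 70 (n = 8 + 62 = 70)
o(l, O) = -4 (o(l, O) = -4 + 0*O = -4 + 0 = -4)
g(F) = 7/(3*F)
√(o(-21, -64) + g(n)) = √(-4 + (7/3)/70) = √(-4 + (7/3)*(1/70)) = √(-4 + 1/30) = √(-119/30) = I*√3570/30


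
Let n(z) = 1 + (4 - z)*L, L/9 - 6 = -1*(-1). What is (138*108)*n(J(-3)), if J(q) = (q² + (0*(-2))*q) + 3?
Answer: -7496712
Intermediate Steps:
J(q) = 3 + q² (J(q) = (q² + 0*q) + 3 = (q² + 0) + 3 = q² + 3 = 3 + q²)
L = 63 (L = 54 + 9*(-1*(-1)) = 54 + 9*1 = 54 + 9 = 63)
n(z) = 253 - 63*z (n(z) = 1 + (4 - z)*63 = 1 + (252 - 63*z) = 253 - 63*z)
(138*108)*n(J(-3)) = (138*108)*(253 - 63*(3 + (-3)²)) = 14904*(253 - 63*(3 + 9)) = 14904*(253 - 63*12) = 14904*(253 - 756) = 14904*(-503) = -7496712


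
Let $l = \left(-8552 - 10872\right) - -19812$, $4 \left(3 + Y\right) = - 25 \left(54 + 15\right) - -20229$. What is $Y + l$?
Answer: $5011$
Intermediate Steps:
$Y = 4623$ ($Y = -3 + \frac{- 25 \left(54 + 15\right) - -20229}{4} = -3 + \frac{\left(-25\right) 69 + 20229}{4} = -3 + \frac{-1725 + 20229}{4} = -3 + \frac{1}{4} \cdot 18504 = -3 + 4626 = 4623$)
$l = 388$ ($l = -19424 + 19812 = 388$)
$Y + l = 4623 + 388 = 5011$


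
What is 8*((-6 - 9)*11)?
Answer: -1320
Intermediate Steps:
8*((-6 - 9)*11) = 8*(-15*11) = 8*(-165) = -1320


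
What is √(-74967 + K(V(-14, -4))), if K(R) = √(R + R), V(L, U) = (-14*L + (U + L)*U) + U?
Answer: √(-74967 + 4*√33) ≈ 273.76*I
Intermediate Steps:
V(L, U) = U - 14*L + U*(L + U) (V(L, U) = (-14*L + (L + U)*U) + U = (-14*L + U*(L + U)) + U = U - 14*L + U*(L + U))
K(R) = √2*√R (K(R) = √(2*R) = √2*√R)
√(-74967 + K(V(-14, -4))) = √(-74967 + √2*√(-4 + (-4)² - 14*(-14) - 14*(-4))) = √(-74967 + √2*√(-4 + 16 + 196 + 56)) = √(-74967 + √2*√264) = √(-74967 + √2*(2*√66)) = √(-74967 + 4*√33)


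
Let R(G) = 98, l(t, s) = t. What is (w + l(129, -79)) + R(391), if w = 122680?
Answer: 122907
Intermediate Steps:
(w + l(129, -79)) + R(391) = (122680 + 129) + 98 = 122809 + 98 = 122907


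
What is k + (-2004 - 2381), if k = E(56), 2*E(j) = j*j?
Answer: -2817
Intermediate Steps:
E(j) = j**2/2 (E(j) = (j*j)/2 = j**2/2)
k = 1568 (k = (1/2)*56**2 = (1/2)*3136 = 1568)
k + (-2004 - 2381) = 1568 + (-2004 - 2381) = 1568 - 4385 = -2817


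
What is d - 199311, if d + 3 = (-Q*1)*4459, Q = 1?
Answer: -203773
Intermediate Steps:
d = -4462 (d = -3 + (-1*1*1)*4459 = -3 - 1*1*4459 = -3 - 1*4459 = -3 - 4459 = -4462)
d - 199311 = -4462 - 199311 = -203773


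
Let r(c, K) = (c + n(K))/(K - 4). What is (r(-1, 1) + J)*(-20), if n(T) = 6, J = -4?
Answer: 340/3 ≈ 113.33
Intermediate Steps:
r(c, K) = (6 + c)/(-4 + K) (r(c, K) = (c + 6)/(K - 4) = (6 + c)/(-4 + K))
(r(-1, 1) + J)*(-20) = ((6 - 1)/(-4 + 1) - 4)*(-20) = (5/(-3) - 4)*(-20) = (-⅓*5 - 4)*(-20) = (-5/3 - 4)*(-20) = -17/3*(-20) = 340/3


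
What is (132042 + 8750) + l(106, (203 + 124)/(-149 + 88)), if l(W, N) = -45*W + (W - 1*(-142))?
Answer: 136270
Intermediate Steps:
l(W, N) = 142 - 44*W (l(W, N) = -45*W + (W + 142) = -45*W + (142 + W) = 142 - 44*W)
(132042 + 8750) + l(106, (203 + 124)/(-149 + 88)) = (132042 + 8750) + (142 - 44*106) = 140792 + (142 - 4664) = 140792 - 4522 = 136270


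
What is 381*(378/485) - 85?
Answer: 102793/485 ≈ 211.94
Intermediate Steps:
381*(378/485) - 85 = 144018/485 - 85 = 102793/485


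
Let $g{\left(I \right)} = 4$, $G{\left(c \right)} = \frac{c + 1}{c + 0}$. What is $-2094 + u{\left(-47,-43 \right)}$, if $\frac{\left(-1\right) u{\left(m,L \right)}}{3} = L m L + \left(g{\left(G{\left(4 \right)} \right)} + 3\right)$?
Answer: $258594$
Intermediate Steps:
$G{\left(c \right)} = \frac{1 + c}{c}$
$u{\left(m,L \right)} = -21 - 3 m L^{2}$ ($u{\left(m,L \right)} = - 3 \left(L m L + \left(4 + 3\right)\right) = - 3 \left(m L^{2} + 7\right) = - 3 \left(7 + m L^{2}\right) = -21 - 3 m L^{2}$)
$-2094 + u{\left(-47,-43 \right)} = -2094 - \left(21 - 141 \left(-43\right)^{2}\right) = -2094 - \left(21 - 260709\right) = -2094 + \left(-21 + 260709\right) = -2094 + 260688 = 258594$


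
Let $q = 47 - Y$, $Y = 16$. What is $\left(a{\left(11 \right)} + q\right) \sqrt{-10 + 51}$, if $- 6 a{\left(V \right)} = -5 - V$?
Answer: $\frac{101 \sqrt{41}}{3} \approx 215.57$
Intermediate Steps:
$a{\left(V \right)} = \frac{5}{6} + \frac{V}{6}$ ($a{\left(V \right)} = - \frac{-5 - V}{6} = \frac{5}{6} + \frac{V}{6}$)
$q = 31$ ($q = 47 - 16 = 31$)
$\left(a{\left(11 \right)} + q\right) \sqrt{-10 + 51} = \left(\left(\frac{5}{6} + \frac{1}{6} \cdot 11\right) + 31\right) \sqrt{-10 + 51} = \left(\left(\frac{5}{6} + \frac{11}{6}\right) + 31\right) \sqrt{41} = \left(\frac{8}{3} + 31\right) \sqrt{41} = \frac{101 \sqrt{41}}{3}$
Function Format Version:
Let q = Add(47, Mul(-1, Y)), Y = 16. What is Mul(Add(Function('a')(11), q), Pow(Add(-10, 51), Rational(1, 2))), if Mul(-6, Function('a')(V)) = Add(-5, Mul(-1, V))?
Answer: Mul(Rational(101, 3), Pow(41, Rational(1, 2))) ≈ 215.57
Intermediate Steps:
Function('a')(V) = Add(Rational(5, 6), Mul(Rational(1, 6), V)) (Function('a')(V) = Mul(Rational(-1, 6), Add(-5, Mul(-1, V))) = Add(Rational(5, 6), Mul(Rational(1, 6), V)))
q = 31 (q = Add(47, Mul(-1, 16)) = Add(47, -16) = 31)
Mul(Add(Function('a')(11), q), Pow(Add(-10, 51), Rational(1, 2))) = Mul(Add(Add(Rational(5, 6), Mul(Rational(1, 6), 11)), 31), Pow(Add(-10, 51), Rational(1, 2))) = Mul(Add(Add(Rational(5, 6), Rational(11, 6)), 31), Pow(41, Rational(1, 2))) = Mul(Add(Rational(8, 3), 31), Pow(41, Rational(1, 2))) = Mul(Rational(101, 3), Pow(41, Rational(1, 2)))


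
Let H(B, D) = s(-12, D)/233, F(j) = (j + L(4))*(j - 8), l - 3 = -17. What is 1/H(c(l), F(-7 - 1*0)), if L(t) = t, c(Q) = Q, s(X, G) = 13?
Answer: 233/13 ≈ 17.923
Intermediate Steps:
l = -14 (l = 3 - 17 = -14)
F(j) = (-8 + j)*(4 + j) (F(j) = (j + 4)*(j - 8) = (4 + j)*(-8 + j) = (-8 + j)*(4 + j))
H(B, D) = 13/233
1/H(c(l), F(-7 - 1*0)) = 1/(13/233) = 233/13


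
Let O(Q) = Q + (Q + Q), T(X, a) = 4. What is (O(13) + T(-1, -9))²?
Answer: 1849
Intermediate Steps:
O(Q) = 3*Q (O(Q) = Q + 2*Q = 3*Q)
(O(13) + T(-1, -9))² = (3*13 + 4)² = (39 + 4)² = 43² = 1849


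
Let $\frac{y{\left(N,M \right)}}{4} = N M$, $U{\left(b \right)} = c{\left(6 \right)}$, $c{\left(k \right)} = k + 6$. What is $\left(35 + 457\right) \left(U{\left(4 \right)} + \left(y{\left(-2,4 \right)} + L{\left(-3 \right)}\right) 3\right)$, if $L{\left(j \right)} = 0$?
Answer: $-41328$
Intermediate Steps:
$c{\left(k \right)} = 6 + k$
$U{\left(b \right)} = 12$ ($U{\left(b \right)} = 6 + 6 = 12$)
$y{\left(N,M \right)} = 4 M N$ ($y{\left(N,M \right)} = 4 N M = 4 M N$)
$\left(35 + 457\right) \left(U{\left(4 \right)} + \left(y{\left(-2,4 \right)} + L{\left(-3 \right)}\right) 3\right) = \left(35 + 457\right) \left(12 + \left(4 \cdot 4 \left(-2\right) + 0\right) 3\right) = 492 \left(12 + \left(-32 + 0\right) 3\right) = 492 \left(12 - 96\right) = 492 \left(-84\right) = -41328$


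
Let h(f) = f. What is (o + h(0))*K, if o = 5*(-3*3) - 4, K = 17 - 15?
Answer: -98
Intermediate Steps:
K = 2
o = -49 (o = 5*(-9) - 4 = -45 - 4 = -49)
(o + h(0))*K = (-49 + 0)*2 = -49*2 = -98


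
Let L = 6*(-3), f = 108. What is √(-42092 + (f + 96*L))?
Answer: 8*I*√683 ≈ 209.07*I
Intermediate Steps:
L = -18
√(-42092 + (f + 96*L)) = √(-42092 + (108 + 96*(-18))) = √(-42092 + (108 - 1728)) = √(-42092 - 1620) = √(-43712) = 8*I*√683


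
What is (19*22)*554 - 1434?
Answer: 230138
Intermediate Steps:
(19*22)*554 - 1434 = 418*554 - 1434 = 231572 - 1434 = 230138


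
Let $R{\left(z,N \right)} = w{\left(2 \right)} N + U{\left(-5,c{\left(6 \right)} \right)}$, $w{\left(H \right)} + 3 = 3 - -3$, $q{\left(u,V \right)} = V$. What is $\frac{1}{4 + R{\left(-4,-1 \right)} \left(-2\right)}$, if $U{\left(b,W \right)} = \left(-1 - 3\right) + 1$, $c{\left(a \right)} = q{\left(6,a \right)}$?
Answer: $\frac{1}{16} \approx 0.0625$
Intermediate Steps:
$c{\left(a \right)} = a$
$U{\left(b,W \right)} = -3$ ($U{\left(b,W \right)} = -4 + 1 = -3$)
$w{\left(H \right)} = 3$ ($w{\left(H \right)} = -3 + \left(3 - -3\right) = -3 + \left(3 + 3\right) = -3 + 6 = 3$)
$R{\left(z,N \right)} = -3 + 3 N$ ($R{\left(z,N \right)} = 3 N - 3 = -3 + 3 N$)
$\frac{1}{4 + R{\left(-4,-1 \right)} \left(-2\right)} = \frac{1}{4 + \left(-3 + 3 \left(-1\right)\right) \left(-2\right)} = \frac{1}{4 + \left(-3 - 3\right) \left(-2\right)} = \frac{1}{4 - -12} = \frac{1}{4 + 12} = \frac{1}{16}$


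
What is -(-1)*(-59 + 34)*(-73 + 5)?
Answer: 1700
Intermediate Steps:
-(-1)*(-59 + 34)*(-73 + 5) = -(-1)*(-25*(-68)) = -(-1)*1700 = -1*(-1700) = 1700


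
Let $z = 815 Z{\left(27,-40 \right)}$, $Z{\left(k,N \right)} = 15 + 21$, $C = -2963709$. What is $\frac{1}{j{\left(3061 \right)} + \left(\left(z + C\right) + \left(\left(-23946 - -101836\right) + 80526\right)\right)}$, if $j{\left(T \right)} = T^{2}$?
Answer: $\frac{1}{6593768} \approx 1.5166 \cdot 10^{-7}$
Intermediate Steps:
$Z{\left(k,N \right)} = 36$
$z = 29340$ ($z = 815 \cdot 36 = 29340$)
$\frac{1}{j{\left(3061 \right)} + \left(\left(z + C\right) + \left(\left(-23946 - -101836\right) + 80526\right)\right)} = \frac{1}{3061^{2} + \left(\left(29340 - 2963709\right) + \left(\left(-23946 - -101836\right) + 80526\right)\right)} = \frac{1}{9369721 + \left(-2934369 + \left(\left(-23946 + 101836\right) + 80526\right)\right)} = \frac{1}{9369721 + \left(-2934369 + \left(77890 + 80526\right)\right)} = \frac{1}{9369721 + \left(-2934369 + 158416\right)} = \frac{1}{9369721 - 2775953} = \frac{1}{6593768}$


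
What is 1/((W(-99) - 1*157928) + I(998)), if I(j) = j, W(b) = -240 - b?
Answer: -1/157071 ≈ -6.3666e-6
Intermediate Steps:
1/((W(-99) - 1*157928) + I(998)) = 1/(((-240 - 1*(-99)) - 1*157928) + 998) = 1/(((-240 + 99) - 157928) + 998) = 1/((-141 - 157928) + 998) = 1/(-158069 + 998) = 1/(-157071) = -1/157071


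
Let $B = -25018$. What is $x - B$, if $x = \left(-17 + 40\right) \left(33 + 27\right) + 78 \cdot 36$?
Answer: $29206$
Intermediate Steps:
$x = 4188$ ($x = 23 \cdot 60 + 2808 = 1380 + 2808 = 4188$)
$x - B = 4188 - -25018 = 4188 + 25018 = 29206$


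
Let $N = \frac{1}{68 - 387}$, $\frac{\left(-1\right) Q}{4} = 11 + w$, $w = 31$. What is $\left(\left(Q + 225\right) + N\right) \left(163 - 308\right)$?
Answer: $- \frac{90910}{11} \approx -8264.5$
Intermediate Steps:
$Q = -168$ ($Q = - 4 \left(11 + 31\right) = \left(-4\right) 42 = -168$)
$N = - \frac{1}{319}$ ($N = \frac{1}{-319} = - \frac{1}{319} \approx -0.0031348$)
$\left(\left(Q + 225\right) + N\right) \left(163 - 308\right) = \left(\left(-168 + 225\right) - \frac{1}{319}\right) \left(163 - 308\right) = \left(57 - \frac{1}{319}\right) \left(-145\right) = \frac{18182}{319} \left(-145\right) = - \frac{90910}{11}$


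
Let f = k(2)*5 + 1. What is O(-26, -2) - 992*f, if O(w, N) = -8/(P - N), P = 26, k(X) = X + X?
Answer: -145826/7 ≈ -20832.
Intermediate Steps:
k(X) = 2*X
f = 21 (f = (2*2)*5 + 1 = 4*5 + 1 = 20 + 1 = 21)
O(w, N) = -8/(26 - N)
O(-26, -2) - 992*f = 8/(-26 - 2) - 992*21 = 8/(-28) - 20832 = 8*(-1/28) - 20832 = -2/7 - 20832 = -145826/7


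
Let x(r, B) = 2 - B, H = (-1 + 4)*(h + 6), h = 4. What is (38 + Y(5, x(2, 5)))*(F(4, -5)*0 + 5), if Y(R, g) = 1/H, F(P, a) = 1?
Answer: 1141/6 ≈ 190.17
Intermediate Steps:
H = 30 (H = (-1 + 4)*(4 + 6) = 3*10 = 30)
Y(R, g) = 1/30
(38 + Y(5, x(2, 5)))*(F(4, -5)*0 + 5) = (38 + 1/30)*(1*0 + 5) = 1141*(0 + 5)/30 = (1141/30)*5 = 1141/6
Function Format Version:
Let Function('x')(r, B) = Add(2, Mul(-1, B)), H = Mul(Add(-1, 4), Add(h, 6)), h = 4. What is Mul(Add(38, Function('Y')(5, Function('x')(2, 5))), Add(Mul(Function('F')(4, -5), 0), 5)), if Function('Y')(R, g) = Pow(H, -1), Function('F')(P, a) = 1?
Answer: Rational(1141, 6) ≈ 190.17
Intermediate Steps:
H = 30 (H = Mul(Add(-1, 4), Add(4, 6)) = Mul(3, 10) = 30)
Function('Y')(R, g) = Rational(1, 30) (Function('Y')(R, g) = Pow(30, -1) = Rational(1, 30))
Mul(Add(38, Function('Y')(5, Function('x')(2, 5))), Add(Mul(Function('F')(4, -5), 0), 5)) = Mul(Add(38, Rational(1, 30)), Add(Mul(1, 0), 5)) = Mul(Rational(1141, 30), Add(0, 5)) = Mul(Rational(1141, 30), 5) = Rational(1141, 6)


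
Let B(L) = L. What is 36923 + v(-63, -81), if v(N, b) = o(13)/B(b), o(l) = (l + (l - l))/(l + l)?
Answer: 5981525/162 ≈ 36923.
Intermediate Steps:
o(l) = ½ (o(l) = (l + 0)/((2*l)) = l*(1/(2*l)) = ½)
v(N, b) = 1/(2*b)
36923 + v(-63, -81) = 36923 + (½)/(-81) = 36923 + (½)*(-1/81) = 36923 - 1/162 = 5981525/162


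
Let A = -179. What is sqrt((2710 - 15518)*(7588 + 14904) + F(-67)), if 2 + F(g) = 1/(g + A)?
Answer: I*sqrt(17433300289854)/246 ≈ 16973.0*I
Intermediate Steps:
F(g) = -2 + 1/(-179 + g) (F(g) = -2 + 1/(g - 179) = -2 + 1/(-179 + g))
sqrt((2710 - 15518)*(7588 + 14904) + F(-67)) = sqrt((2710 - 15518)*(7588 + 14904) + (359 - 2*(-67))/(-179 - 67)) = sqrt(-12808*22492 + (359 + 134)/(-246)) = sqrt(-288077536 - 1/246*493) = sqrt(-288077536 - 493/246) = sqrt(-70867074349/246) = I*sqrt(17433300289854)/246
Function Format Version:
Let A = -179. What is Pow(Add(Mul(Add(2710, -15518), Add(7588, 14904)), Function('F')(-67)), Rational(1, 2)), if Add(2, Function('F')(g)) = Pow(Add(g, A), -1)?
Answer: Mul(Rational(1, 246), I, Pow(17433300289854, Rational(1, 2))) ≈ Mul(16973., I)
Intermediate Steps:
Function('F')(g) = Add(-2, Pow(Add(-179, g), -1)) (Function('F')(g) = Add(-2, Pow(Add(g, -179), -1)) = Add(-2, Pow(Add(-179, g), -1)))
Pow(Add(Mul(Add(2710, -15518), Add(7588, 14904)), Function('F')(-67)), Rational(1, 2)) = Pow(Add(Mul(Add(2710, -15518), Add(7588, 14904)), Mul(Pow(Add(-179, -67), -1), Add(359, Mul(-2, -67)))), Rational(1, 2)) = Pow(Add(Mul(-12808, 22492), Mul(Pow(-246, -1), Add(359, 134))), Rational(1, 2)) = Pow(Add(-288077536, Mul(Rational(-1, 246), 493)), Rational(1, 2)) = Pow(Add(-288077536, Rational(-493, 246)), Rational(1, 2)) = Pow(Rational(-70867074349, 246), Rational(1, 2)) = Mul(Rational(1, 246), I, Pow(17433300289854, Rational(1, 2)))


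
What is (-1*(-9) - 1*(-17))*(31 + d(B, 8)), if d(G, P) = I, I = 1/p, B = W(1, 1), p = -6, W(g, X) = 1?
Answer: 2405/3 ≈ 801.67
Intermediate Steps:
B = 1
I = -1/6 (I = 1/(-6) = -1/6 ≈ -0.16667)
d(G, P) = -1/6
(-1*(-9) - 1*(-17))*(31 + d(B, 8)) = (-1*(-9) - 1*(-17))*(31 - 1/6) = (9 + 17)*(185/6) = 26*(185/6) = 2405/3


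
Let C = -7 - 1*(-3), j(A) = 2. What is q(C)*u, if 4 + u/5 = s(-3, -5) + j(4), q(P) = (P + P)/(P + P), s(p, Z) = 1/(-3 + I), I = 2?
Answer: -15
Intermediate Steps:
s(p, Z) = -1 (s(p, Z) = 1/(-3 + 2) = 1/(-1) = -1)
C = -4 (C = -7 + 3 = -4)
q(P) = 1 (q(P) = (2*P)/((2*P)) = (2*P)*(1/(2*P)) = 1)
u = -15 (u = -20 + 5*(-1 + 2) = -20 + 5*1 = -20 + 5 = -15)
q(C)*u = 1*(-15) = -15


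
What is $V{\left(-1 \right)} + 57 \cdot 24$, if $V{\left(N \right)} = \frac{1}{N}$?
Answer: $1367$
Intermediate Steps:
$V{\left(-1 \right)} + 57 \cdot 24 = \frac{1}{-1} + 57 \cdot 24 = -1 + 1368 = 1367$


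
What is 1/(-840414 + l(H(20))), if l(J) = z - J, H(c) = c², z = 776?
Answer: -1/840038 ≈ -1.1904e-6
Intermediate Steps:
l(J) = 776 - J
1/(-840414 + l(H(20))) = 1/(-840414 + (776 - 1*20²)) = 1/(-840414 + (776 - 1*400)) = 1/(-840414 + (776 - 400)) = 1/(-840414 + 376) = 1/(-840038) = -1/840038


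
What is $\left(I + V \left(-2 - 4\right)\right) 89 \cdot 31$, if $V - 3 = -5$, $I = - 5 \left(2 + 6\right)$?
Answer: $-77252$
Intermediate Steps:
$I = -40$ ($I = \left(-5\right) 8 = -40$)
$V = -2$ ($V = 3 - 5 = -2$)
$\left(I + V \left(-2 - 4\right)\right) 89 \cdot 31 = \left(-40 - 2 \left(-2 - 4\right)\right) 89 \cdot 31 = \left(-40 - -12\right) 89 \cdot 31 = \left(-40 + 12\right) 89 \cdot 31 = \left(-28\right) 89 \cdot 31 = \left(-2492\right) 31 = -77252$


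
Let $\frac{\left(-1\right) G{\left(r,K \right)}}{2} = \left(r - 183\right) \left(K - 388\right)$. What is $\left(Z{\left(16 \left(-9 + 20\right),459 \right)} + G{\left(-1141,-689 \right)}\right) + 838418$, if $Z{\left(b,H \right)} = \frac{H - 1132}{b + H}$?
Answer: $- \frac{1278559203}{635} \approx -2.0135 \cdot 10^{6}$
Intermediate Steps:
$Z{\left(b,H \right)} = \frac{-1132 + H}{H + b}$
$G{\left(r,K \right)} = - 2 \left(-388 + K\right) \left(-183 + r\right)$ ($G{\left(r,K \right)} = - 2 \left(r - 183\right) \left(K - 388\right) = - 2 \left(-183 + r\right) \left(-388 + K\right) = - 2 \left(-388 + K\right) \left(-183 + r\right)$)
$\left(Z{\left(16 \left(-9 + 20\right),459 \right)} + G{\left(-1141,-689 \right)}\right) + 838418 = \left(\frac{-1132 + 459}{459 + 16 \left(-9 + 20\right)} + \left(-142008 + 366 \left(-689\right) + 776 \left(-1141\right) - \left(-1378\right) \left(-1141\right)\right)\right) + 838418 = \left(\frac{1}{459 + 16 \cdot 11} \left(-673\right) - 2851896\right) + 838418 = \left(\frac{1}{459 + 176} \left(-673\right) - 2851896\right) + 838418 = \left(\frac{1}{635} \left(-673\right) - 2851896\right) + 838418 = \left(- \frac{673}{635} - 2851896\right) + 838418 = - \frac{1810954633}{635} + 838418 = - \frac{1278559203}{635}$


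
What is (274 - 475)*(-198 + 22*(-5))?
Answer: 61908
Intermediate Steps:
(274 - 475)*(-198 + 22*(-5)) = -201*(-198 - 110) = -201*(-308) = 61908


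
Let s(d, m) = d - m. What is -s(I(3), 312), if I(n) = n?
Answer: 309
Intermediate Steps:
-s(I(3), 312) = -(3 - 1*312) = -(3 - 312) = -1*(-309) = 309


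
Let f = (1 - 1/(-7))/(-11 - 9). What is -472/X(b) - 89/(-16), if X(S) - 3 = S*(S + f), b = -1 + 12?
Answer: 59991/34544 ≈ 1.7367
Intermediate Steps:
f = -2/35 (f = (1 - 1*(-1/7))/(-20) = (1 + 1/7)*(-1/20) = (8/7)*(-1/20) = -2/35 ≈ -0.057143)
b = 11
X(S) = 3 + S*(-2/35 + S) (X(S) = 3 + S*(S - 2/35) = 3 + S*(-2/35 + S))
-472/X(b) - 89/(-16) = -472/(3 + 11**2 - 2/35*11) - 89/(-16) = -472/(3 + 121 - 22/35) - 89*(-1/16) = -472/4318/35 + 89/16 = -472*35/4318 + 89/16 = -8260/2159 + 89/16 = 59991/34544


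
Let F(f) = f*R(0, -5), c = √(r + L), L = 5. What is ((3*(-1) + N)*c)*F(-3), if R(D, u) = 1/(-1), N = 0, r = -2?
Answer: -9*√3 ≈ -15.588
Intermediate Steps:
c = √3 (c = √(-2 + 5) = √3 ≈ 1.7320)
R(D, u) = -1
F(f) = -f (F(f) = f*(-1) = -f)
((3*(-1) + N)*c)*F(-3) = ((3*(-1) + 0)*√3)*(-1*(-3)) = ((-3 + 0)*√3)*3 = -3*√3*3 = -9*√3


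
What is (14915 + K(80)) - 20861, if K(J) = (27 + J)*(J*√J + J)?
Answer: 2614 + 34240*√5 ≈ 79177.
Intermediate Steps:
K(J) = (27 + J)*(J + J^(3/2)) (K(J) = (27 + J)*(J^(3/2) + J) = (27 + J)*(J + J^(3/2)))
(14915 + K(80)) - 20861 = (14915 + (80² + 80^(5/2) + 27*80 + 27*80^(3/2))) - 20861 = (14915 + (6400 + 25600*√5 + 2160 + 27*(320*√5))) - 20861 = (14915 + (6400 + 25600*√5 + 2160 + 8640*√5)) - 20861 = (14915 + (8560 + 34240*√5)) - 20861 = (23475 + 34240*√5) - 20861 = 2614 + 34240*√5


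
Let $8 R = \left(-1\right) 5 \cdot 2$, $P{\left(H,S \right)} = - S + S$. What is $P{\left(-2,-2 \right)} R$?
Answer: $0$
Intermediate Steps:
$P{\left(H,S \right)} = 0$
$R = - \frac{5}{4}$ ($R = \frac{\left(-1\right) 5 \cdot 2}{8} = \frac{\left(-5\right) 2}{8} = \frac{1}{8} \left(-10\right) = - \frac{5}{4} \approx -1.25$)
$P{\left(-2,-2 \right)} R = 0 \left(- \frac{5}{4}\right) = 0$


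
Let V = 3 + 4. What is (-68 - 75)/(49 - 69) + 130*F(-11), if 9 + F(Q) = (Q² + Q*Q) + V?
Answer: 624143/20 ≈ 31207.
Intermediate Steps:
V = 7
F(Q) = -2 + 2*Q² (F(Q) = -9 + ((Q² + Q*Q) + 7) = -9 + ((Q² + Q²) + 7) = -9 + (2*Q² + 7) = -9 + (7 + 2*Q²) = -2 + 2*Q²)
(-68 - 75)/(49 - 69) + 130*F(-11) = (-68 - 75)/(49 - 69) + 130*(-2 + 2*(-11)²) = -143/(-20) + 130*(-2 + 2*121) = -143*(-1/20) + 130*(-2 + 242) = 143/20 + 130*240 = 143/20 + 31200 = 624143/20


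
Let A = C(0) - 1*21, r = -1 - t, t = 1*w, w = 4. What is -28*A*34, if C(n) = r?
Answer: 24752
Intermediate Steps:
t = 4 (t = 1*4 = 4)
r = -5 (r = -1 - 1*4 = -1 - 4 = -5)
C(n) = -5
A = -26 (A = -5 - 1*21 = -5 - 21 = -26)
-28*A*34 = -28*(-26)*34 = 728*34 = 24752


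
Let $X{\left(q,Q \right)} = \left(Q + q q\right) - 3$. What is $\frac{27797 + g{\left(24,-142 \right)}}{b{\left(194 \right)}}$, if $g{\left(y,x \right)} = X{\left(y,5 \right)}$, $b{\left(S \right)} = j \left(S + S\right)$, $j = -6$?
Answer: $- \frac{28375}{2328} \approx -12.189$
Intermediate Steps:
$b{\left(S \right)} = - 12 S$ ($b{\left(S \right)} = - 6 \left(S + S\right) = - 6 \cdot 2 S = - 12 S$)
$X{\left(q,Q \right)} = -3 + Q + q^{2}$ ($X{\left(q,Q \right)} = \left(Q + q^{2}\right) - 3 = -3 + Q + q^{2}$)
$g{\left(y,x \right)} = 2 + y^{2}$ ($g{\left(y,x \right)} = -3 + 5 + y^{2} = 2 + y^{2}$)
$\frac{27797 + g{\left(24,-142 \right)}}{b{\left(194 \right)}} = \frac{27797 + \left(2 + 24^{2}\right)}{\left(-12\right) 194} = \frac{27797 + \left(2 + 576\right)}{-2328} = \left(27797 + 578\right) \left(- \frac{1}{2328}\right) = 28375 \left(- \frac{1}{2328}\right) = - \frac{28375}{2328}$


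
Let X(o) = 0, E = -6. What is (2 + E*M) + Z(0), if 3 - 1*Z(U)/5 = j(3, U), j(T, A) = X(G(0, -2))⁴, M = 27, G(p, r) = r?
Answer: -145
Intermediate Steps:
j(T, A) = 0 (j(T, A) = 0⁴ = 0)
Z(U) = 15 (Z(U) = 15 - 5*0 = 15 + 0 = 15)
(2 + E*M) + Z(0) = (2 - 6*27) + 15 = (2 - 162) + 15 = -160 + 15 = -145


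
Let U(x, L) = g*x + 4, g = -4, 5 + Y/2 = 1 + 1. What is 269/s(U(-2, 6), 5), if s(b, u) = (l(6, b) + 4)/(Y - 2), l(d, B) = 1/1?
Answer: -2152/5 ≈ -430.40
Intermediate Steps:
Y = -6 (Y = -10 + 2*(1 + 1) = -10 + 2*2 = -10 + 4 = -6)
l(d, B) = 1
U(x, L) = 4 - 4*x (U(x, L) = -4*x + 4 = 4 - 4*x)
s(b, u) = -5/8 (s(b, u) = (1 + 4)/(-6 - 2) = 5/(-8) = 5*(-⅛) = -5/8)
269/s(U(-2, 6), 5) = 269/(-5/8) = 269*(-8/5) = -2152/5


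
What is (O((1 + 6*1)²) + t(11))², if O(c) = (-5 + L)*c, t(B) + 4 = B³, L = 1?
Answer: 1279161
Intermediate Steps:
t(B) = -4 + B³
O(c) = -4*c (O(c) = (-5 + 1)*c = -4*c)
(O((1 + 6*1)²) + t(11))² = (-4*(1 + 6*1)² + (-4 + 11³))² = (-4*(1 + 6)² + (-4 + 1331))² = (-4*7² + 1327)² = (-4*49 + 1327)² = (-196 + 1327)² = 1131² = 1279161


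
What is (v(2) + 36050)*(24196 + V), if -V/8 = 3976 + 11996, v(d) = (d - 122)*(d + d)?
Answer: -3684340600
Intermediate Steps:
v(d) = 2*d*(-122 + d) (v(d) = (-122 + d)*(2*d) = 2*d*(-122 + d))
V = -127776 (V = -8*(3976 + 11996) = -8*15972 = -127776)
(v(2) + 36050)*(24196 + V) = (2*2*(-122 + 2) + 36050)*(24196 - 127776) = (2*2*(-120) + 36050)*(-103580) = (-480 + 36050)*(-103580) = 35570*(-103580) = -3684340600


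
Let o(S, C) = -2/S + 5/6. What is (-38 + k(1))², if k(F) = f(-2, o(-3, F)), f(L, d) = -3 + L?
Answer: 1849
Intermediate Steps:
o(S, C) = ⅚ - 2/S (o(S, C) = -2/S + 5*(⅙) = -2/S + ⅚ = ⅚ - 2/S)
k(F) = -5 (k(F) = -3 - 2 = -5)
(-38 + k(1))² = (-38 - 5)² = (-43)² = 1849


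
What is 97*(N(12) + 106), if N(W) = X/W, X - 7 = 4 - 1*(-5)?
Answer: 31234/3 ≈ 10411.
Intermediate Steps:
X = 16 (X = 7 + (4 - 1*(-5)) = 7 + (4 + 5) = 7 + 9 = 16)
N(W) = 16/W
97*(N(12) + 106) = 97*(16/12 + 106) = 97*(16*(1/12) + 106) = 97*(4/3 + 106) = 97*(322/3) = 31234/3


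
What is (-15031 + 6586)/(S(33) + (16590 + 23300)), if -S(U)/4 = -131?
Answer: -8445/40414 ≈ -0.20896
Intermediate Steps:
S(U) = 524 (S(U) = -4*(-131) = 524)
(-15031 + 6586)/(S(33) + (16590 + 23300)) = (-15031 + 6586)/(524 + (16590 + 23300)) = -8445/(524 + 39890) = -8445/40414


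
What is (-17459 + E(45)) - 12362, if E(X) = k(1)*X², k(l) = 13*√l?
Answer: -3496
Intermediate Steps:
E(X) = 13*X² (E(X) = (13*√1)*X² = (13*1)*X² = 13*X²)
(-17459 + E(45)) - 12362 = (-17459 + 13*45²) - 12362 = (-17459 + 13*2025) - 12362 = (-17459 + 26325) - 12362 = 8866 - 12362 = -3496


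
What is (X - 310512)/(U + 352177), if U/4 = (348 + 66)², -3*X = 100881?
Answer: -344139/1037761 ≈ -0.33162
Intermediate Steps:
X = -33627 (X = -⅓*100881 = -33627)
U = 685584 (U = 4*(348 + 66)² = 4*414² = 4*171396 = 685584)
(X - 310512)/(U + 352177) = (-33627 - 310512)/(685584 + 352177) = -344139/1037761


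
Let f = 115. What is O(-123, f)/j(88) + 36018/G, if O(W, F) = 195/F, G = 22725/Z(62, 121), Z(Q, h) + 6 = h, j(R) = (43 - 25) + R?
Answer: 224427843/1231190 ≈ 182.29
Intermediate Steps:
j(R) = 18 + R
Z(Q, h) = -6 + h
G = 4545/23 (G = 22725/(-6 + 121) = 22725/115 = 22725*(1/115) = 4545/23 ≈ 197.61)
O(-123, f)/j(88) + 36018/G = (195/115)/(18 + 88) + 36018/(4545/23) = (195*(1/115))/106 + 36018*(23/4545) = (39/23)*(1/106) + 92046/505 = 39/2438 + 92046/505 = 224427843/1231190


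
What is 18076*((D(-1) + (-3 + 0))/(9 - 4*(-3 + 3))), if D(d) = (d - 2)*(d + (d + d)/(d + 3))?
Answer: 18076/3 ≈ 6025.3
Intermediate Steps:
D(d) = (-2 + d)*(d + 2*d/(3 + d)) (D(d) = (-2 + d)*(d + (2*d)/(3 + d)) = (-2 + d)*(d + 2*d/(3 + d)))
18076*((D(-1) + (-3 + 0))/(9 - 4*(-3 + 3))) = 18076*((-(-10 + (-1)**2 + 3*(-1))/(3 - 1) + (-3 + 0))/(9 - 4*(-3 + 3))) = 18076*((-1*(-10 + 1 - 3)/2 - 3)/(9 - 4*0)) = 18076*((-1*1/2*(-12) - 3)/(9 + 0)) = 18076*((6 - 3)/9) = 18076*(3*(1/9)) = 18076*(1/3) = 18076/3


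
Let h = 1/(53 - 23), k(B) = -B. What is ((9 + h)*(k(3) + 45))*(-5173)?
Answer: -9813181/5 ≈ -1.9626e+6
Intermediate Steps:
h = 1/30 ≈ 0.033333
((9 + h)*(k(3) + 45))*(-5173) = ((9 + 1/30)*(-1*3 + 45))*(-5173) = (271*(-3 + 45)/30)*(-5173) = ((271/30)*42)*(-5173) = (1897/5)*(-5173) = -9813181/5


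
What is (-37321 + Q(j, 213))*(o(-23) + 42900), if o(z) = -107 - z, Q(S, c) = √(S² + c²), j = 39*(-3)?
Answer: -1597935936 + 128448*√6562 ≈ -1.5875e+9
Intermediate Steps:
j = -117
(-37321 + Q(j, 213))*(o(-23) + 42900) = (-37321 + √((-117)² + 213²))*((-107 - 1*(-23)) + 42900) = (-37321 + √(13689 + 45369))*((-107 + 23) + 42900) = (-37321 + √59058)*(-84 + 42900) = (-37321 + 3*√6562)*42816 = -1597935936 + 128448*√6562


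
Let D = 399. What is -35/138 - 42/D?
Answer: -941/2622 ≈ -0.35889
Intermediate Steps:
-35/138 - 42/D = -35/138 - 42/399 = -35*1/138 - 42*1/399 = -35/138 - 2/19 = -941/2622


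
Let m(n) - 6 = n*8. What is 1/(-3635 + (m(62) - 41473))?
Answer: -1/44606 ≈ -2.2419e-5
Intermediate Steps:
m(n) = 6 + 8*n (m(n) = 6 + n*8 = 6 + 8*n)
1/(-3635 + (m(62) - 41473)) = 1/(-3635 + ((6 + 8*62) - 41473)) = 1/(-3635 + ((6 + 496) - 41473)) = 1/(-3635 + (502 - 41473)) = 1/(-3635 - 40971) = 1/(-44606) = -1/44606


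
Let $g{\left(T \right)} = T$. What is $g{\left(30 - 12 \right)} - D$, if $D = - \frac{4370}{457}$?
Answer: $\frac{12596}{457} \approx 27.562$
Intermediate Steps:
$D = - \frac{4370}{457}$ ($D = \left(-4370\right) \frac{1}{457} = - \frac{4370}{457} \approx -9.5624$)
$g{\left(30 - 12 \right)} - D = \left(30 - 12\right) - - \frac{4370}{457} = 18 + \frac{4370}{457} = \frac{12596}{457}$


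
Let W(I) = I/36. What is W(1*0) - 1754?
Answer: -1754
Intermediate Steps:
W(I) = I/36 (W(I) = I*(1/36) = I/36)
W(1*0) - 1754 = (1*0)/36 - 1754 = (1/36)*0 - 1754 = 0 - 1754 = -1754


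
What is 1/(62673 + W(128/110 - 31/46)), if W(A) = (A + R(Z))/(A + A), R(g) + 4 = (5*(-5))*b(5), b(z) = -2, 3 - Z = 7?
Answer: 2478/155421313 ≈ 1.5944e-5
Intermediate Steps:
Z = -4 (Z = 3 - 1*7 = 3 - 7 = -4)
R(g) = 46 (R(g) = -4 + (5*(-5))*(-2) = -4 - 25*(-2) = -4 + 50 = 46)
W(A) = (46 + A)/(2*A) (W(A) = (A + 46)/(A + A) = (46 + A)/((2*A)) = (46 + A)*(1/(2*A)) = (46 + A)/(2*A))
1/(62673 + W(128/110 - 31/46)) = 1/(62673 + (46 + (128/110 - 31/46))/(2*(128/110 - 31/46))) = 1/(62673 + (46 + (128*(1/110) - 31*1/46))/(2*(128*(1/110) - 31*1/46))) = 1/(62673 + (46 + (64/55 - 31/46))/(2*(64/55 - 31/46))) = 1/(62673 + (46 + 1239/2530)/(2*(1239/2530))) = 1/(62673 + (½)*(2530/1239)*(117619/2530)) = 1/(62673 + 117619/2478) = 1/(155421313/2478) = 2478/155421313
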